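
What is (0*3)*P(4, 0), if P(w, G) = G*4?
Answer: 0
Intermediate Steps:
P(w, G) = 4*G
(0*3)*P(4, 0) = (0*3)*(4*0) = 0*0 = 0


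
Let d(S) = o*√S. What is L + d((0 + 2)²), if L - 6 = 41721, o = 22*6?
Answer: 41991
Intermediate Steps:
o = 132
L = 41727 (L = 6 + 41721 = 41727)
d(S) = 132*√S
L + d((0 + 2)²) = 41727 + 132*√((0 + 2)²) = 41727 + 132*√(2²) = 41727 + 132*√4 = 41727 + 132*2 = 41727 + 264 = 41991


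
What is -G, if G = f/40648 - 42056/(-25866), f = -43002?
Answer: -149300639/262850292 ≈ -0.56801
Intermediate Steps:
G = 149300639/262850292 (G = -43002/40648 - 42056/(-25866) = -43002*1/40648 - 42056*(-1/25866) = -21501/20324 + 21028/12933 = 149300639/262850292 ≈ 0.56801)
-G = -1*149300639/262850292 = -149300639/262850292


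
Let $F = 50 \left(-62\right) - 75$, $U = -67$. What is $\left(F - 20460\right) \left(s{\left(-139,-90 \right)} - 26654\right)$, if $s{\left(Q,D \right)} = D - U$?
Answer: $630510895$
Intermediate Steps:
$s{\left(Q,D \right)} = 67 + D$ ($s{\left(Q,D \right)} = D - -67 = D + 67 = 67 + D$)
$F = -3175$ ($F = -3100 - 75 = -3175$)
$\left(F - 20460\right) \left(s{\left(-139,-90 \right)} - 26654\right) = \left(-3175 - 20460\right) \left(\left(67 - 90\right) - 26654\right) = - 23635 \left(-23 - 26654\right) = \left(-23635\right) \left(-26677\right) = 630510895$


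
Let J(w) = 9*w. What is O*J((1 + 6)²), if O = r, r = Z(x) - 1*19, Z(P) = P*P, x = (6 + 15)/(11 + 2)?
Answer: -1221570/169 ≈ -7228.2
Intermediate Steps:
x = 21/13 ≈ 1.6154
Z(P) = P²
r = -2770/169 (r = (21/13)² - 1*19 = 441/169 - 19 = -2770/169 ≈ -16.391)
O = -2770/169 ≈ -16.391
O*J((1 + 6)²) = -24930*(1 + 6)²/169 = -24930*7²/169 = -24930*49/169 = -2770/169*441 = -1221570/169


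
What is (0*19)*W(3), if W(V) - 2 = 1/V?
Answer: 0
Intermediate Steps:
W(V) = 2 + 1/V
(0*19)*W(3) = (0*19)*(2 + 1/3) = 0*(2 + 1/3) = 0*(7/3) = 0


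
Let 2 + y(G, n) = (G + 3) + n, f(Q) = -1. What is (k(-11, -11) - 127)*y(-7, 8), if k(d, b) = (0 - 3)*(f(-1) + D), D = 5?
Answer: -278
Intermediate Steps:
k(d, b) = -12 (k(d, b) = (0 - 3)*(-1 + 5) = -3*4 = -12)
y(G, n) = 1 + G + n (y(G, n) = -2 + ((G + 3) + n) = -2 + ((3 + G) + n) = -2 + (3 + G + n) = 1 + G + n)
(k(-11, -11) - 127)*y(-7, 8) = (-12 - 127)*(1 - 7 + 8) = -139*2 = -278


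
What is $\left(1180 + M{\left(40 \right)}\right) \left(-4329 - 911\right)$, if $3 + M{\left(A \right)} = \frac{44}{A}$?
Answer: $-6173244$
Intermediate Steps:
$M{\left(A \right)} = -3 + \frac{44}{A}$
$\left(1180 + M{\left(40 \right)}\right) \left(-4329 - 911\right) = \left(1180 - \left(3 - \frac{44}{40}\right)\right) \left(-4329 - 911\right) = \left(1180 + \left(-3 + 44 \cdot \frac{1}{40}\right)\right) \left(-5240\right) = \left(1180 + \left(-3 + \frac{11}{10}\right)\right) \left(-5240\right) = \left(1180 - \frac{19}{10}\right) \left(-5240\right) = \frac{11781}{10} \left(-5240\right) = -6173244$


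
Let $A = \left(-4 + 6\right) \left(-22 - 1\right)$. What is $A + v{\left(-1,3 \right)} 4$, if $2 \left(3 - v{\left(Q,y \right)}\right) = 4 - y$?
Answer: $-36$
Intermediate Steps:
$A = -46$ ($A = 2 \left(-23\right) = -46$)
$v{\left(Q,y \right)} = 1 + \frac{y}{2}$ ($v{\left(Q,y \right)} = 3 - \frac{4 - y}{2} = 3 + \left(-2 + \frac{y}{2}\right) = 1 + \frac{y}{2}$)
$A + v{\left(-1,3 \right)} 4 = -46 + \left(1 + \frac{1}{2} \cdot 3\right) 4 = -46 + \left(1 + \frac{3}{2}\right) 4 = -46 + \frac{5}{2} \cdot 4 = -46 + 10 = -36$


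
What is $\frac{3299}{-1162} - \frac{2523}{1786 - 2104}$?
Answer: $\frac{156887}{30793} \approx 5.0949$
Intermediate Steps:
$\frac{3299}{-1162} - \frac{2523}{1786 - 2104} = 3299 \left(- \frac{1}{1162}\right) - \frac{2523}{-318} = - \frac{3299}{1162} - - \frac{841}{106} = - \frac{3299}{1162} + \frac{841}{106} = \frac{156887}{30793}$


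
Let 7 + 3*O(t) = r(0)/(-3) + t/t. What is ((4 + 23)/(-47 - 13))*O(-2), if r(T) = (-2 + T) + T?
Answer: ⅘ ≈ 0.80000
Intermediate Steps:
r(T) = -2 + 2*T
O(t) = -16/9 (O(t) = -7/3 + ((-2 + 2*0)/(-3) + t/t)/3 = -7/3 + ((-2 + 0)*(-⅓) + 1)/3 = -7/3 + (-2*(-⅓) + 1)/3 = -7/3 + (⅔ + 1)/3 = -7/3 + (⅓)*(5/3) = -7/3 + 5/9 = -16/9)
((4 + 23)/(-47 - 13))*O(-2) = ((4 + 23)/(-47 - 13))*(-16/9) = (27/(-60))*(-16/9) = (27*(-1/60))*(-16/9) = -9/20*(-16/9) = ⅘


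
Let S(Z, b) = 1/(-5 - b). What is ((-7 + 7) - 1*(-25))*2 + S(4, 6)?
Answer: 549/11 ≈ 49.909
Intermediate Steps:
((-7 + 7) - 1*(-25))*2 + S(4, 6) = ((-7 + 7) - 1*(-25))*2 - 1/(5 + 6) = (0 + 25)*2 - 1/11 = 25*2 - 1*1/11 = 50 - 1/11 = 549/11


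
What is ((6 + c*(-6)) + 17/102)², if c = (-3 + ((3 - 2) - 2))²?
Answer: 290521/36 ≈ 8070.0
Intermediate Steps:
c = 16 (c = (-3 + (1 - 2))² = (-3 - 1)² = (-4)² = 16)
((6 + c*(-6)) + 17/102)² = ((6 + 16*(-6)) + 17/102)² = ((6 - 96) + 17*(1/102))² = (-90 + ⅙)² = (-539/6)² = 290521/36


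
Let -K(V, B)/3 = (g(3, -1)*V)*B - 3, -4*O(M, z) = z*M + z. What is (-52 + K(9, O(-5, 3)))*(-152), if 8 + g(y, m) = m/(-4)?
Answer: -88882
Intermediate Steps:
g(y, m) = -8 - m/4 (g(y, m) = -8 + m/(-4) = -8 + m*(-1/4) = -8 - m/4)
O(M, z) = -z/4 - M*z/4 (O(M, z) = -(z*M + z)/4 = -(M*z + z)/4 = -(z + M*z)/4 = -z/4 - M*z/4)
K(V, B) = 9 + 93*B*V/4 (K(V, B) = -3*(((-8 - 1/4*(-1))*V)*B - 3) = -3*(((-8 + 1/4)*V)*B - 3) = -3*((-31*V/4)*B - 3) = -3*(-31*B*V/4 - 3) = -3*(-3 - 31*B*V/4) = 9 + 93*B*V/4)
(-52 + K(9, O(-5, 3)))*(-152) = (-52 + (9 + (93/4)*(-1/4*3*(1 - 5))*9))*(-152) = (-52 + (9 + (93/4)*(-1/4*3*(-4))*9))*(-152) = (-52 + (9 + (93/4)*3*9))*(-152) = (-52 + (9 + 2511/4))*(-152) = (-52 + 2547/4)*(-152) = (2339/4)*(-152) = -88882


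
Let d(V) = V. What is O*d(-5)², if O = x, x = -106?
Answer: -2650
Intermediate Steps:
O = -106
O*d(-5)² = -106*(-5)² = -106*25 = -2650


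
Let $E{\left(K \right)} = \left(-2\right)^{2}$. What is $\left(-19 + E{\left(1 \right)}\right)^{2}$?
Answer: $225$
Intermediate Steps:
$E{\left(K \right)} = 4$
$\left(-19 + E{\left(1 \right)}\right)^{2} = \left(-19 + 4\right)^{2} = \left(-15\right)^{2} = 225$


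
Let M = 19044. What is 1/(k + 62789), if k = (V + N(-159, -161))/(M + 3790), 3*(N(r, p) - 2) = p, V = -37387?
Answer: 34251/2150529881 ≈ 1.5927e-5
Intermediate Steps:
N(r, p) = 2 + p/3
k = -56158/34251 (k = (-37387 + (2 + (1/3)*(-161)))/(19044 + 3790) = (-37387 + (2 - 161/3))/22834 = (-37387 - 155/3)*(1/22834) = -112316/3*1/22834 = -56158/34251 ≈ -1.6396)
1/(k + 62789) = 1/(-56158/34251 + 62789) = 1/(2150529881/34251) = 34251/2150529881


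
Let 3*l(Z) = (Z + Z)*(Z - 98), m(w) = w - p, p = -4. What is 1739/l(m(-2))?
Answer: -1739/128 ≈ -13.586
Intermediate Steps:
m(w) = 4 + w (m(w) = w - 1*(-4) = w + 4 = 4 + w)
l(Z) = 2*Z*(-98 + Z)/3 (l(Z) = ((Z + Z)*(Z - 98))/3 = ((2*Z)*(-98 + Z))/3 = (2*Z*(-98 + Z))/3 = 2*Z*(-98 + Z)/3)
1739/l(m(-2)) = 1739/((2*(4 - 2)*(-98 + (4 - 2))/3)) = 1739/(((⅔)*2*(-98 + 2))) = 1739/(((⅔)*2*(-96))) = 1739/(-128) = 1739*(-1/128) = -1739/128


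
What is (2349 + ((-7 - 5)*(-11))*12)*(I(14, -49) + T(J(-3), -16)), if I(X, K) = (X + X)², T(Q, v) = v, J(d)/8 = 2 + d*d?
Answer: 3020544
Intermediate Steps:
J(d) = 16 + 8*d² (J(d) = 8*(2 + d*d) = 8*(2 + d²) = 16 + 8*d²)
I(X, K) = 4*X² (I(X, K) = (2*X)² = 4*X²)
(2349 + ((-7 - 5)*(-11))*12)*(I(14, -49) + T(J(-3), -16)) = (2349 + ((-7 - 5)*(-11))*12)*(4*14² - 16) = (2349 - 12*(-11)*12)*(4*196 - 16) = (2349 + 132*12)*(784 - 16) = (2349 + 1584)*768 = 3933*768 = 3020544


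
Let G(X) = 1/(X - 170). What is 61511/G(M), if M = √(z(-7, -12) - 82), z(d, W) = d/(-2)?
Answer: -10456870 + 61511*I*√314/2 ≈ -1.0457e+7 + 5.4499e+5*I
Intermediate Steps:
z(d, W) = -d/2 (z(d, W) = d*(-½) = -d/2)
M = I*√314/2 (M = √(-½*(-7) - 82) = √(7/2 - 82) = √(-157/2) = I*√314/2 ≈ 8.86*I)
G(X) = 1/(-170 + X)
61511/G(M) = 61511/(1/(-170 + I*√314/2)) = 61511*(-170 + I*√314/2) = -10456870 + 61511*I*√314/2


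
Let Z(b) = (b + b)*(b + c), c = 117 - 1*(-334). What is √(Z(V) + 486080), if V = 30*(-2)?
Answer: 2*√109790 ≈ 662.69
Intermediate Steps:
c = 451 (c = 117 + 334 = 451)
V = -60
Z(b) = 2*b*(451 + b) (Z(b) = (b + b)*(b + 451) = (2*b)*(451 + b) = 2*b*(451 + b))
√(Z(V) + 486080) = √(2*(-60)*(451 - 60) + 486080) = √(2*(-60)*391 + 486080) = √(-46920 + 486080) = √439160 = 2*√109790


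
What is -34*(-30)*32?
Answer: 32640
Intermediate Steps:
-34*(-30)*32 = 1020*32 = 32640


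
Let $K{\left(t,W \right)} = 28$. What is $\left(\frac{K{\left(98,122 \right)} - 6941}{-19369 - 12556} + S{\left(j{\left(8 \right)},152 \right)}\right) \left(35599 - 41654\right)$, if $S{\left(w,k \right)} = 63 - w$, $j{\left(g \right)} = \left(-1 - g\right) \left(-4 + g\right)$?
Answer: $- \frac{3835827968}{6385} \approx -6.0076 \cdot 10^{5}$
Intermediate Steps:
$\left(\frac{K{\left(98,122 \right)} - 6941}{-19369 - 12556} + S{\left(j{\left(8 \right)},152 \right)}\right) \left(35599 - 41654\right) = \left(\frac{28 - 6941}{-19369 - 12556} - \left(-59 - 64 + 24\right)\right) \left(35599 - 41654\right) = \left(- \frac{6913}{-31925} + \left(63 - \left(4 - 64 + 24\right)\right)\right) \left(-6055\right) = \left(\left(-6913\right) \left(- \frac{1}{31925}\right) + \left(63 - \left(4 - 64 + 24\right)\right)\right) \left(-6055\right) = \left(\frac{6913}{31925} + \left(63 - -36\right)\right) \left(-6055\right) = \left(\frac{6913}{31925} + \left(63 + 36\right)\right) \left(-6055\right) = \left(\frac{6913}{31925} + 99\right) \left(-6055\right) = \frac{3167488}{31925} \left(-6055\right) = - \frac{3835827968}{6385}$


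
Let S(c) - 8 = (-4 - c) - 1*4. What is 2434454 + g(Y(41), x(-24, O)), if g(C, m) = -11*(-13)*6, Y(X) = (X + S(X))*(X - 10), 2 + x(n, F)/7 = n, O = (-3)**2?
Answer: 2435312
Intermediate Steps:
O = 9
S(c) = -c (S(c) = 8 + ((-4 - c) - 1*4) = 8 + ((-4 - c) - 4) = 8 + (-8 - c) = -c)
x(n, F) = -14 + 7*n
Y(X) = 0 (Y(X) = (X - X)*(X - 10) = 0*(-10 + X) = 0)
g(C, m) = 858 (g(C, m) = 143*6 = 858)
2434454 + g(Y(41), x(-24, O)) = 2434454 + 858 = 2435312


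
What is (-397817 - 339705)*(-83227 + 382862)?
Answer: -220987404470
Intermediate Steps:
(-397817 - 339705)*(-83227 + 382862) = -737522*299635 = -220987404470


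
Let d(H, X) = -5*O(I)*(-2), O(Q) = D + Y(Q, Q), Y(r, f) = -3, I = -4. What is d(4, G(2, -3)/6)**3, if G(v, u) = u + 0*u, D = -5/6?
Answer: -1520875/27 ≈ -56329.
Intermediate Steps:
D = -5/6 (D = -5*1/6 = -5/6 ≈ -0.83333)
O(Q) = -23/6 (O(Q) = -5/6 - 3 = -23/6)
G(v, u) = u (G(v, u) = u + 0 = u)
d(H, X) = -115/3 (d(H, X) = -5*(-23/6)*(-2) = (115/6)*(-2) = -115/3)
d(4, G(2, -3)/6)**3 = (-115/3)**3 = -1520875/27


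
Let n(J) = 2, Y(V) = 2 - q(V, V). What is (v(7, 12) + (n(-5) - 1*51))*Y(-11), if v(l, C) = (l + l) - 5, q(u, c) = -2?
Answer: -160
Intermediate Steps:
v(l, C) = -5 + 2*l (v(l, C) = 2*l - 5 = -5 + 2*l)
Y(V) = 4 (Y(V) = 2 - 1*(-2) = 2 + 2 = 4)
(v(7, 12) + (n(-5) - 1*51))*Y(-11) = ((-5 + 2*7) + (2 - 1*51))*4 = ((-5 + 14) + (2 - 51))*4 = (9 - 49)*4 = -40*4 = -160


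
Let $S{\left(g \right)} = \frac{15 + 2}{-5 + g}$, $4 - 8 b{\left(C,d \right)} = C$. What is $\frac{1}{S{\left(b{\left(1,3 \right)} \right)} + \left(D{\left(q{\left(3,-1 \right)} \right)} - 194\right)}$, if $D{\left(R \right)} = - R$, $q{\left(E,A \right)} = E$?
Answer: $- \frac{37}{7425} \approx -0.0049832$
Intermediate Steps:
$b{\left(C,d \right)} = \frac{1}{2} - \frac{C}{8}$
$S{\left(g \right)} = \frac{17}{-5 + g}$
$\frac{1}{S{\left(b{\left(1,3 \right)} \right)} + \left(D{\left(q{\left(3,-1 \right)} \right)} - 194\right)} = \frac{1}{\frac{17}{-5 + \left(\frac{1}{2} - \frac{1}{8}\right)} - 197} = \frac{1}{\frac{17}{-5 + \frac{3}{8}} - 197} = \frac{1}{\frac{17}{- \frac{37}{8}} - 197} = \frac{1}{17 \left(- \frac{8}{37}\right) - 197} = \frac{1}{- \frac{136}{37} - 197} = \frac{1}{- \frac{7425}{37}} = - \frac{37}{7425}$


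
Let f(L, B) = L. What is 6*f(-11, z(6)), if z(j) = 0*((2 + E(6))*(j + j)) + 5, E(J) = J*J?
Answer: -66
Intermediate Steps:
E(J) = J²
z(j) = 5 (z(j) = 0*((2 + 6²)*(j + j)) + 5 = 0*((2 + 36)*(2*j)) + 5 = 0*(38*(2*j)) + 5 = 0*(76*j) + 5 = 0 + 5 = 5)
6*f(-11, z(6)) = 6*(-11) = -66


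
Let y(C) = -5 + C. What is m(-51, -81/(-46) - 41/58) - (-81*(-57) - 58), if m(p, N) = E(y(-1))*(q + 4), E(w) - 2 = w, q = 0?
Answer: -4575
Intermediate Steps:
E(w) = 2 + w
m(p, N) = -16 (m(p, N) = (2 + (-5 - 1))*(0 + 4) = (2 - 6)*4 = -4*4 = -16)
m(-51, -81/(-46) - 41/58) - (-81*(-57) - 58) = -16 - (-81*(-57) - 58) = -16 - (4617 - 58) = -16 - 1*4559 = -16 - 4559 = -4575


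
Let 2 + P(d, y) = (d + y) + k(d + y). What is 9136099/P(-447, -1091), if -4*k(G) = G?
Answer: -18272198/2311 ≈ -7906.6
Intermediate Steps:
k(G) = -G/4
P(d, y) = -2 + 3*d/4 + 3*y/4 (P(d, y) = -2 + ((d + y) - (d + y)/4) = -2 + ((d + y) + (-d/4 - y/4)) = -2 + (3*d/4 + 3*y/4) = -2 + 3*d/4 + 3*y/4)
9136099/P(-447, -1091) = 9136099/(-2 + (¾)*(-447) + (¾)*(-1091)) = 9136099/(-2 - 1341/4 - 3273/4) = 9136099/(-2311/2) = 9136099*(-2/2311) = -18272198/2311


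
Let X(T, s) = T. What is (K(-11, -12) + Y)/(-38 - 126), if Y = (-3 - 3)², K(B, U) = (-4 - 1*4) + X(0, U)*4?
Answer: -7/41 ≈ -0.17073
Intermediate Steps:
K(B, U) = -8 (K(B, U) = (-4 - 1*4) + 0*4 = (-4 - 4) + 0 = -8 + 0 = -8)
Y = 36 (Y = (-6)² = 36)
(K(-11, -12) + Y)/(-38 - 126) = (-8 + 36)/(-38 - 126) = 28/(-164) = -1/164*28 = -7/41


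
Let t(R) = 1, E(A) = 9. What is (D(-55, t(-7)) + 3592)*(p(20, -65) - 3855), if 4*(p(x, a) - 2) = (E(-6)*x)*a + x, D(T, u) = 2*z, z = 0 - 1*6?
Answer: -24247340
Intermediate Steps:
z = -6 (z = 0 - 6 = -6)
D(T, u) = -12 (D(T, u) = 2*(-6) = -12)
p(x, a) = 2 + x/4 + 9*a*x/4 (p(x, a) = 2 + ((9*x)*a + x)/4 = 2 + (9*a*x + x)/4 = 2 + (x + 9*a*x)/4 = 2 + (x/4 + 9*a*x/4) = 2 + x/4 + 9*a*x/4)
(D(-55, t(-7)) + 3592)*(p(20, -65) - 3855) = (-12 + 3592)*((2 + (¼)*20 + (9/4)*(-65)*20) - 3855) = 3580*((2 + 5 - 2925) - 3855) = 3580*(-2918 - 3855) = 3580*(-6773) = -24247340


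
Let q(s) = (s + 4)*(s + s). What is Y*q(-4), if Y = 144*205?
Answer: 0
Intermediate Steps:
q(s) = 2*s*(4 + s) (q(s) = (4 + s)*(2*s) = 2*s*(4 + s))
Y = 29520
Y*q(-4) = 29520*(2*(-4)*(4 - 4)) = 29520*(2*(-4)*0) = 29520*0 = 0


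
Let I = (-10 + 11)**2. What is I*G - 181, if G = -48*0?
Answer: -181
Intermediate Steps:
G = 0
I = 1 (I = 1**2 = 1)
I*G - 181 = 1*0 - 181 = 0 - 181 = -181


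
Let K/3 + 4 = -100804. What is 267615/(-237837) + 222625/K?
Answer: -44627220295/23975872296 ≈ -1.8613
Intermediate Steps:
K = -302424 (K = -12 + 3*(-100804) = -12 - 302412 = -302424)
267615/(-237837) + 222625/K = 267615/(-237837) + 222625/(-302424) = 267615*(-1/237837) + 222625*(-1/302424) = -89205/79279 - 222625/302424 = -44627220295/23975872296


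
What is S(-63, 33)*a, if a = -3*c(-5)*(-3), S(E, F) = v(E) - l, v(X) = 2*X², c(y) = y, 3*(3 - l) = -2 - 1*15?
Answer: -356820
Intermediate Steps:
l = 26/3 (l = 3 - (-2 - 1*15)/3 = 3 - (-2 - 15)/3 = 3 - ⅓*(-17) = 3 + 17/3 = 26/3 ≈ 8.6667)
S(E, F) = -26/3 + 2*E² (S(E, F) = 2*E² - 1*26/3 = 2*E² - 26/3 = -26/3 + 2*E²)
a = -45 (a = -3*(-5)*(-3) = 15*(-3) = -45)
S(-63, 33)*a = (-26/3 + 2*(-63)²)*(-45) = (-26/3 + 2*3969)*(-45) = (-26/3 + 7938)*(-45) = (23788/3)*(-45) = -356820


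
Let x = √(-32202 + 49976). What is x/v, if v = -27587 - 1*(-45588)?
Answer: √17774/18001 ≈ 0.0074062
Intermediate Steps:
v = 18001 (v = -27587 + 45588 = 18001)
x = √17774 ≈ 133.32
x/v = √17774/18001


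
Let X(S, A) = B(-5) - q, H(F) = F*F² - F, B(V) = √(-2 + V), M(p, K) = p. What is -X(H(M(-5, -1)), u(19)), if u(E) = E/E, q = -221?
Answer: -221 - I*√7 ≈ -221.0 - 2.6458*I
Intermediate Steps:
u(E) = 1
H(F) = F³ - F
X(S, A) = 221 + I*√7 (X(S, A) = √(-2 - 5) - 1*(-221) = √(-7) + 221 = I*√7 + 221 = 221 + I*√7)
-X(H(M(-5, -1)), u(19)) = -(221 + I*√7) = -221 - I*√7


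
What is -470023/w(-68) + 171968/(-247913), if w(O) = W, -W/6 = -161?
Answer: -116690933087/239483958 ≈ -487.26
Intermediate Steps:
W = 966 (W = -6*(-161) = 966)
w(O) = 966
-470023/w(-68) + 171968/(-247913) = -470023/966 + 171968/(-247913) = -470023*1/966 + 171968*(-1/247913) = -470023/966 - 171968/247913 = -116690933087/239483958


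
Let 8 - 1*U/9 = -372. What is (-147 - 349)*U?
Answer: -1696320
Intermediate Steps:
U = 3420 (U = 72 - 9*(-372) = 72 + 3348 = 3420)
(-147 - 349)*U = (-147 - 349)*3420 = -496*3420 = -1696320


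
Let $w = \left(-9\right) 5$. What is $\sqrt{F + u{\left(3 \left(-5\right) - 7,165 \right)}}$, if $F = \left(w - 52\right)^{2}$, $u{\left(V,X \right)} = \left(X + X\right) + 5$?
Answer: $4 \sqrt{609} \approx 98.712$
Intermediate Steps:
$w = -45$
$u{\left(V,X \right)} = 5 + 2 X$ ($u{\left(V,X \right)} = 2 X + 5 = 5 + 2 X$)
$F = 9409$ ($F = \left(-45 - 52\right)^{2} = \left(-97\right)^{2} = 9409$)
$\sqrt{F + u{\left(3 \left(-5\right) - 7,165 \right)}} = \sqrt{9409 + \left(5 + 2 \cdot 165\right)} = \sqrt{9409 + \left(5 + 330\right)} = \sqrt{9409 + 335} = \sqrt{9744} = 4 \sqrt{609}$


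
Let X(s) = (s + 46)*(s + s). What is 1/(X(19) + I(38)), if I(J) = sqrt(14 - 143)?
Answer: 2470/6101029 - I*sqrt(129)/6101029 ≈ 0.00040485 - 1.8616e-6*I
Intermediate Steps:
X(s) = 2*s*(46 + s) (X(s) = (46 + s)*(2*s) = 2*s*(46 + s))
I(J) = I*sqrt(129) (I(J) = sqrt(-129) = I*sqrt(129))
1/(X(19) + I(38)) = 1/(2*19*(46 + 19) + I*sqrt(129)) = 1/(2*19*65 + I*sqrt(129)) = 1/(2470 + I*sqrt(129))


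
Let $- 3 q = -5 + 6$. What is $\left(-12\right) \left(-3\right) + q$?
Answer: $\frac{107}{3} \approx 35.667$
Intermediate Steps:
$q = - \frac{1}{3}$ ($q = - \frac{-5 + 6}{3} = \left(- \frac{1}{3}\right) 1 = - \frac{1}{3} \approx -0.33333$)
$\left(-12\right) \left(-3\right) + q = \left(-12\right) \left(-3\right) - \frac{1}{3} = 36 - \frac{1}{3} = \frac{107}{3}$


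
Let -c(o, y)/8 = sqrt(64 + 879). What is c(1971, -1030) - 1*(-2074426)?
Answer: 2074426 - 8*sqrt(943) ≈ 2.0742e+6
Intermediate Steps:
c(o, y) = -8*sqrt(943) (c(o, y) = -8*sqrt(64 + 879) = -8*sqrt(943))
c(1971, -1030) - 1*(-2074426) = -8*sqrt(943) - 1*(-2074426) = -8*sqrt(943) + 2074426 = 2074426 - 8*sqrt(943)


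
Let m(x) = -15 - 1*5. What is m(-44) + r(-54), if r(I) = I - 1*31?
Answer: -105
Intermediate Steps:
r(I) = -31 + I (r(I) = I - 31 = -31 + I)
m(x) = -20 (m(x) = -15 - 5 = -20)
m(-44) + r(-54) = -20 + (-31 - 54) = -20 - 85 = -105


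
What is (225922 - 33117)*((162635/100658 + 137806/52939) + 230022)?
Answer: 236330439815430323485/5328733862 ≈ 4.4350e+10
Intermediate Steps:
(225922 - 33117)*((162635/100658 + 137806/52939) + 230022) = 192805*((162635*(1/100658) + 137806*(1/52939)) + 230022) = 192805*((162635/100658 + 137806/52939) + 230022) = 192805*(22481010613/5328733862 + 230022) = 192805*(1225748501415577/5328733862) = 236330439815430323485/5328733862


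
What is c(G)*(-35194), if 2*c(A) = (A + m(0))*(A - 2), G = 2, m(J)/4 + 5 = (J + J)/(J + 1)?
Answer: 0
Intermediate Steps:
m(J) = -20 + 8*J/(1 + J) (m(J) = -20 + 4*((J + J)/(J + 1)) = -20 + 4*((2*J)/(1 + J)) = -20 + 4*(2*J/(1 + J)) = -20 + 8*J/(1 + J))
c(A) = (-20 + A)*(-2 + A)/2 (c(A) = ((A + 4*(-5 - 3*0)/(1 + 0))*(A - 2))/2 = ((A + 4*(-5 + 0)/1)*(-2 + A))/2 = ((A + 4*1*(-5))*(-2 + A))/2 = ((A - 20)*(-2 + A))/2 = ((-20 + A)*(-2 + A))/2 = (-20 + A)*(-2 + A)/2)
c(G)*(-35194) = (20 + (1/2)*2**2 - 11*2)*(-35194) = (20 + (1/2)*4 - 22)*(-35194) = (20 + 2 - 22)*(-35194) = 0*(-35194) = 0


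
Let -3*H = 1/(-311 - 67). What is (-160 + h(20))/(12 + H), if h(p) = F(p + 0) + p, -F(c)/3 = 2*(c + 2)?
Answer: -308448/13609 ≈ -22.665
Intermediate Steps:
F(c) = -12 - 6*c (F(c) = -6*(c + 2) = -6*(2 + c) = -3*(4 + 2*c) = -12 - 6*c)
H = 1/1134 (H = -1/(3*(-311 - 67)) = -⅓/(-378) = -⅓*(-1/378) = 1/1134 ≈ 0.00088183)
h(p) = -12 - 5*p (h(p) = (-12 - 6*(p + 0)) + p = (-12 - 6*p) + p = -12 - 5*p)
(-160 + h(20))/(12 + H) = (-160 + (-12 - 5*20))/(12 + 1/1134) = (-160 + (-12 - 100))/(13609/1134) = (-160 - 112)*(1134/13609) = -272*1134/13609 = -308448/13609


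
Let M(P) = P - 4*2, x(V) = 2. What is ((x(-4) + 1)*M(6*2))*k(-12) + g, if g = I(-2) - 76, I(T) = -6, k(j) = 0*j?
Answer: -82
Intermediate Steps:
k(j) = 0
g = -82 (g = -6 - 76 = -82)
M(P) = -8 + P (M(P) = P - 8 = -8 + P)
((x(-4) + 1)*M(6*2))*k(-12) + g = ((2 + 1)*(-8 + 6*2))*0 - 82 = (3*(-8 + 12))*0 - 82 = (3*4)*0 - 82 = 12*0 - 82 = 0 - 82 = -82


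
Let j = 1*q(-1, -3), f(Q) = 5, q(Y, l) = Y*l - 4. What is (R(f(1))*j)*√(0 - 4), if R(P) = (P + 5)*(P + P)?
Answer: -200*I ≈ -200.0*I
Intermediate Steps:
q(Y, l) = -4 + Y*l
R(P) = 2*P*(5 + P) (R(P) = (5 + P)*(2*P) = 2*P*(5 + P))
j = -1 (j = 1*(-4 - 1*(-3)) = 1*(-4 + 3) = 1*(-1) = -1)
(R(f(1))*j)*√(0 - 4) = ((2*5*(5 + 5))*(-1))*√(0 - 4) = ((2*5*10)*(-1))*√(-4) = (100*(-1))*(2*I) = -200*I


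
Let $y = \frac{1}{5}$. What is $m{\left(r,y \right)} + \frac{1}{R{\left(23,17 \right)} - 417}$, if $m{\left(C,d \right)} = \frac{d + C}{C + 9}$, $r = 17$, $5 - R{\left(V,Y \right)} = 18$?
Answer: $\frac{737}{1118} \approx 0.65921$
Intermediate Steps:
$R{\left(V,Y \right)} = -13$ ($R{\left(V,Y \right)} = 5 - 18 = -13$)
$y = \frac{1}{5} \approx 0.2$
$m{\left(C,d \right)} = \frac{C + d}{9 + C}$
$m{\left(r,y \right)} + \frac{1}{R{\left(23,17 \right)} - 417} = \frac{17 + \frac{1}{5}}{9 + 17} + \frac{1}{-13 - 417} = \frac{1}{26} \cdot \frac{86}{5} + \frac{1}{-430} = \frac{1}{26} \cdot \frac{86}{5} - \frac{1}{430} = \frac{43}{65} - \frac{1}{430} = \frac{737}{1118}$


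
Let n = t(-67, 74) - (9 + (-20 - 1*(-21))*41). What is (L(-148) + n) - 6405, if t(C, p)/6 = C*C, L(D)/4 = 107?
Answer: 20907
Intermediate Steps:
L(D) = 428 (L(D) = 4*107 = 428)
t(C, p) = 6*C² (t(C, p) = 6*(C*C) = 6*C²)
n = 26884 (n = 6*(-67)² - (9 + (-20 - 1*(-21))*41) = 6*4489 - (9 + (-20 + 21)*41) = 26934 - (9 + 1*41) = 26934 - (9 + 41) = 26934 - 1*50 = 26934 - 50 = 26884)
(L(-148) + n) - 6405 = (428 + 26884) - 6405 = 27312 - 6405 = 20907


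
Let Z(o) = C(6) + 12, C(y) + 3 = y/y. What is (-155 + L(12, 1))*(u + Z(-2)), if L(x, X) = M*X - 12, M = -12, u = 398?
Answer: -73032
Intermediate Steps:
C(y) = -2 (C(y) = -3 + y/y = -3 + 1 = -2)
L(x, X) = -12 - 12*X (L(x, X) = -12*X - 12 = -12 - 12*X)
Z(o) = 10 (Z(o) = -2 + 12 = 10)
(-155 + L(12, 1))*(u + Z(-2)) = (-155 + (-12 - 12*1))*(398 + 10) = (-155 + (-12 - 12))*408 = (-155 - 24)*408 = -179*408 = -73032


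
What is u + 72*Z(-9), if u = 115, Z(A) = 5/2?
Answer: 295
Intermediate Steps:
Z(A) = 5/2 (Z(A) = 5*(½) = 5/2)
u + 72*Z(-9) = 115 + 72*(5/2) = 115 + 180 = 295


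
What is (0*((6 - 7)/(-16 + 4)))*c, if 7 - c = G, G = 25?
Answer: 0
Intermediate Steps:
c = -18 (c = 7 - 1*25 = 7 - 25 = -18)
(0*((6 - 7)/(-16 + 4)))*c = (0*((6 - 7)/(-16 + 4)))*(-18) = (0*(-1/(-12)))*(-18) = (0*(-1*(-1/12)))*(-18) = (0*(1/12))*(-18) = 0*(-18) = 0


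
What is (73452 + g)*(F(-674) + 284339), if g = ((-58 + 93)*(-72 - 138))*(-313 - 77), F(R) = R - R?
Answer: 835943011728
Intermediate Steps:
F(R) = 0
g = 2866500 (g = (35*(-210))*(-390) = -7350*(-390) = 2866500)
(73452 + g)*(F(-674) + 284339) = (73452 + 2866500)*(0 + 284339) = 2939952*284339 = 835943011728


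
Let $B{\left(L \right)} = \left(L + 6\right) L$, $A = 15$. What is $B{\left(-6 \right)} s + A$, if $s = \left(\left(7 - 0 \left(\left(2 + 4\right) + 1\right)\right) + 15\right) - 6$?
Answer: $15$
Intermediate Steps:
$B{\left(L \right)} = L \left(6 + L\right)$ ($B{\left(L \right)} = \left(6 + L\right) L = L \left(6 + L\right)$)
$s = 16$ ($s = \left(\left(7 - 0 \left(6 + 1\right)\right) + 15\right) - 6 = \left(\left(7 - 0 \cdot 7\right) + 15\right) - 6 = \left(\left(7 - 0\right) + 15\right) - 6 = \left(\left(7 + 0\right) + 15\right) - 6 = \left(7 + 15\right) - 6 = 22 - 6 = 16$)
$B{\left(-6 \right)} s + A = - 6 \left(6 - 6\right) 16 + 15 = \left(-6\right) 0 \cdot 16 + 15 = 0 \cdot 16 + 15 = 0 + 15 = 15$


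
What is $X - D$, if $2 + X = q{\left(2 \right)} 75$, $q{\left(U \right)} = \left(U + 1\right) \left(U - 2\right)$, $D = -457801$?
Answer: $457799$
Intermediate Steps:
$q{\left(U \right)} = \left(1 + U\right) \left(-2 + U\right)$
$X = -2$ ($X = -2 + \left(-2 + 2^{2} - 2\right) 75 = -2 + \left(-2 + 4 - 2\right) 75 = -2 + 0 \cdot 75 = -2 + 0 = -2$)
$X - D = -2 - -457801 = -2 + 457801 = 457799$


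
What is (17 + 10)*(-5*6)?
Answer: -810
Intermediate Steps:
(17 + 10)*(-5*6) = 27*(-30) = -810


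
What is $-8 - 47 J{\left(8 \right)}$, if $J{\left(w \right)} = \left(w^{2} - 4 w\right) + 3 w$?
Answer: $-2640$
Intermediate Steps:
$J{\left(w \right)} = w^{2} - w$
$-8 - 47 J{\left(8 \right)} = -8 - 47 \cdot 8 \left(-1 + 8\right) = -8 - 47 \cdot 8 \cdot 7 = -8 - 2632 = -2640$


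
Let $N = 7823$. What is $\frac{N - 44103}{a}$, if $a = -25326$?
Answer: $\frac{18140}{12663} \approx 1.4325$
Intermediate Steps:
$\frac{N - 44103}{a} = \frac{7823 - 44103}{-25326} = \left(7823 - 44103\right) \left(- \frac{1}{25326}\right) = \left(-36280\right) \left(- \frac{1}{25326}\right) = \frac{18140}{12663}$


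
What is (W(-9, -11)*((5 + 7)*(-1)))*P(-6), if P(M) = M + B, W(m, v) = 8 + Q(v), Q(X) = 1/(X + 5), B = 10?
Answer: -376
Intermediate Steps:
Q(X) = 1/(5 + X)
W(m, v) = 8 + 1/(5 + v)
P(M) = 10 + M (P(M) = M + 10 = 10 + M)
(W(-9, -11)*((5 + 7)*(-1)))*P(-6) = (((41 + 8*(-11))/(5 - 11))*((5 + 7)*(-1)))*(10 - 6) = (((41 - 88)/(-6))*(12*(-1)))*4 = (-⅙*(-47)*(-12))*4 = ((47/6)*(-12))*4 = -94*4 = -376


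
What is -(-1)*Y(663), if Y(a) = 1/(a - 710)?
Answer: -1/47 ≈ -0.021277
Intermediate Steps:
Y(a) = 1/(-710 + a)
-(-1)*Y(663) = -(-1)/(-710 + 663) = -(-1)/(-47) = -(-1)*(-1)/47 = -1*1/47 = -1/47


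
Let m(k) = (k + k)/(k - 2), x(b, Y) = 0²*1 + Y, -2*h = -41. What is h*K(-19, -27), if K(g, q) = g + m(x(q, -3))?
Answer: -3649/10 ≈ -364.90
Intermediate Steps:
h = 41/2 (h = -½*(-41) = 41/2 ≈ 20.500)
x(b, Y) = Y (x(b, Y) = 0*1 + Y = 0 + Y = Y)
m(k) = 2*k/(-2 + k) (m(k) = (2*k)/(-2 + k) = 2*k/(-2 + k))
K(g, q) = 6/5 + g (K(g, q) = g + 2*(-3)/(-2 - 3) = g + 2*(-3)/(-5) = g + 2*(-3)*(-⅕) = g + 6/5 = 6/5 + g)
h*K(-19, -27) = 41*(6/5 - 19)/2 = (41/2)*(-89/5) = -3649/10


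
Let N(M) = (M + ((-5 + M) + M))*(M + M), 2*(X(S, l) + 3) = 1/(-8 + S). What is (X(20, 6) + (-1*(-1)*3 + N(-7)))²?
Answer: 76335169/576 ≈ 1.3253e+5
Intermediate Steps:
X(S, l) = -3 + 1/(2*(-8 + S))
N(M) = 2*M*(-5 + 3*M) (N(M) = (M + (-5 + 2*M))*(2*M) = (-5 + 3*M)*(2*M) = 2*M*(-5 + 3*M))
(X(20, 6) + (-1*(-1)*3 + N(-7)))² = ((49 - 6*20)/(2*(-8 + 20)) + (-1*(-1)*3 + 2*(-7)*(-5 + 3*(-7))))² = ((½)*(49 - 120)/12 + (1*3 + 2*(-7)*(-5 - 21)))² = ((½)*(1/12)*(-71) + (3 + 2*(-7)*(-26)))² = (-71/24 + (3 + 364))² = (-71/24 + 367)² = (8737/24)² = 76335169/576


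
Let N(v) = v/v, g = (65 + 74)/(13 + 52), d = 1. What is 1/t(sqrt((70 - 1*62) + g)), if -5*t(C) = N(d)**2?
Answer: -5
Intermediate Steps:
g = 139/65 ≈ 2.1385
N(v) = 1
t(C) = -1/5 (t(C) = -1/5*1**2 = -1/5*1 = -1/5)
1/t(sqrt((70 - 1*62) + g)) = 1/(-1/5) = -5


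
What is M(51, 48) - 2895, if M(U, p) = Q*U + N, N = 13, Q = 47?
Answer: -485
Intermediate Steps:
M(U, p) = 13 + 47*U (M(U, p) = 47*U + 13 = 13 + 47*U)
M(51, 48) - 2895 = (13 + 47*51) - 2895 = (13 + 2397) - 2895 = 2410 - 2895 = -485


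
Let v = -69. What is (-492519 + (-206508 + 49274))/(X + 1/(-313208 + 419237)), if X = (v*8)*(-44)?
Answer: -68892660837/2575232353 ≈ -26.752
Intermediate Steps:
X = 24288 (X = -69*8*(-44) = -552*(-44) = 24288)
(-492519 + (-206508 + 49274))/(X + 1/(-313208 + 419237)) = (-492519 + (-206508 + 49274))/(24288 + 1/(-313208 + 419237)) = (-492519 - 157234)/(24288 + 1/106029) = -649753/(24288 + 1/106029) = -649753/2575232353/106029 = -649753*106029/2575232353 = -68892660837/2575232353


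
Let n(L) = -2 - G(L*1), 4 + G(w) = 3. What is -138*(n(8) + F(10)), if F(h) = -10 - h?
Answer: 2898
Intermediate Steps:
G(w) = -1 (G(w) = -4 + 3 = -1)
n(L) = -1 (n(L) = -2 - 1*(-1) = -2 + 1 = -1)
-138*(n(8) + F(10)) = -138*(-1 + (-10 - 1*10)) = -138*(-1 + (-10 - 10)) = -138*(-1 - 20) = -138*(-21) = 2898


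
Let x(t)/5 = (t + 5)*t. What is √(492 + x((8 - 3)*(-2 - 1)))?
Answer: 3*√138 ≈ 35.242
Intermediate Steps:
x(t) = 5*t*(5 + t) (x(t) = 5*((t + 5)*t) = 5*((5 + t)*t) = 5*(t*(5 + t)) = 5*t*(5 + t))
√(492 + x((8 - 3)*(-2 - 1))) = √(492 + 5*((8 - 3)*(-2 - 1))*(5 + (8 - 3)*(-2 - 1))) = √(492 + 5*(5*(-3))*(5 + 5*(-3))) = √(492 + 5*(-15)*(5 - 15)) = √(492 + 5*(-15)*(-10)) = √(492 + 750) = √1242 = 3*√138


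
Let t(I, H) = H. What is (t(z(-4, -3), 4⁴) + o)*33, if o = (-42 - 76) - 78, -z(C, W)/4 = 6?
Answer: 1980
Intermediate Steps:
z(C, W) = -24 (z(C, W) = -4*6 = -24)
o = -196 (o = -118 - 78 = -196)
(t(z(-4, -3), 4⁴) + o)*33 = (4⁴ - 196)*33 = (256 - 196)*33 = 60*33 = 1980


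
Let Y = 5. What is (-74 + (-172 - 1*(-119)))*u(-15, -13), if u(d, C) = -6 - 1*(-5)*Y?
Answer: -2413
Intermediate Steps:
u(d, C) = 19 (u(d, C) = -6 - 1*(-5)*5 = -6 - (-5)*5 = -6 - 1*(-25) = -6 + 25 = 19)
(-74 + (-172 - 1*(-119)))*u(-15, -13) = (-74 + (-172 - 1*(-119)))*19 = (-74 + (-172 + 119))*19 = (-74 - 53)*19 = -127*19 = -2413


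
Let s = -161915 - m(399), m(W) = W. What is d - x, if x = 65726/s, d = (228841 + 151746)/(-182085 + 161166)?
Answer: -30199838062/1697723283 ≈ -17.788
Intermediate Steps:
s = -162314 (s = -161915 - 1*399 = -161915 - 399 = -162314)
d = -380587/20919 (d = 380587/(-20919) = 380587*(-1/20919) = -380587/20919 ≈ -18.193)
x = -32863/81157 (x = 65726/(-162314) = 65726*(-1/162314) = -32863/81157 ≈ -0.40493)
d - x = -380587/20919 - 1*(-32863/81157) = -380587/20919 + 32863/81157 = -30199838062/1697723283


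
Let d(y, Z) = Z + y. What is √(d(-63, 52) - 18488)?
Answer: I*√18499 ≈ 136.01*I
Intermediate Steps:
√(d(-63, 52) - 18488) = √((52 - 63) - 18488) = √(-11 - 18488) = √(-18499) = I*√18499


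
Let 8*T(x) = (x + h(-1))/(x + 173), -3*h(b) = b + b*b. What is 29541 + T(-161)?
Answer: 2835775/96 ≈ 29539.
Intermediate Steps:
h(b) = -b/3 - b**2/3 (h(b) = -(b + b*b)/3 = -(b + b**2)/3 = -b/3 - b**2/3)
T(x) = x/(8*(173 + x)) (T(x) = ((x - 1/3*(-1)*(1 - 1))/(x + 173))/8 = ((x - 1/3*(-1)*0)/(173 + x))/8 = ((x + 0)/(173 + x))/8 = (x/(173 + x))/8 = x/(8*(173 + x)))
29541 + T(-161) = 29541 + (1/8)*(-161)/(173 - 161) = 29541 + (1/8)*(-161)/12 = 29541 + (1/8)*(-161)*(1/12) = 29541 - 161/96 = 2835775/96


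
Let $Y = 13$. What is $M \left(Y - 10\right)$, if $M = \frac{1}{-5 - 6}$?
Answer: $- \frac{3}{11} \approx -0.27273$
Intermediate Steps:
$M = - \frac{1}{11}$ ($M = \frac{1}{-11} = - \frac{1}{11} \approx -0.090909$)
$M \left(Y - 10\right) = - \frac{13 - 10}{11} = \left(- \frac{1}{11}\right) 3 = - \frac{3}{11}$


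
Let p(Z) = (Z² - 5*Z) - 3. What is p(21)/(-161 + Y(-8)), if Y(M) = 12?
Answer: -333/149 ≈ -2.2349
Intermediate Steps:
p(Z) = -3 + Z² - 5*Z
p(21)/(-161 + Y(-8)) = (-3 + 21² - 5*21)/(-161 + 12) = (-3 + 441 - 105)/(-149) = -1/149*333 = -333/149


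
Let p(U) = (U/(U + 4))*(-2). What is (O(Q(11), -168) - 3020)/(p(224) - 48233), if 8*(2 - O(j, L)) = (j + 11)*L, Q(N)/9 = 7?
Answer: 83448/2749393 ≈ 0.030351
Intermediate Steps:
Q(N) = 63 (Q(N) = 9*7 = 63)
O(j, L) = 2 - L*(11 + j)/8 (O(j, L) = 2 - (j + 11)*L/8 = 2 - (11 + j)*L/8 = 2 - L*(11 + j)/8)
p(U) = -2*U/(4 + U) (p(U) = (U/(4 + U))*(-2) = -2*U/(4 + U))
(O(Q(11), -168) - 3020)/(p(224) - 48233) = ((2 - 11/8*(-168) - ⅛*(-168)*63) - 3020)/(-2*224/(4 + 224) - 48233) = ((2 + 231 + 1323) - 3020)/(-2*224/228 - 48233) = (1556 - 3020)/(-2*224*1/228 - 48233) = -1464/(-112/57 - 48233) = -1464/(-2749393/57) = -1464*(-57/2749393) = 83448/2749393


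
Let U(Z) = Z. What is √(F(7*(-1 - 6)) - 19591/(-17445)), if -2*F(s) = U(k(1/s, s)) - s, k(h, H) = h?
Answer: I*√348447145245/122115 ≈ 4.8339*I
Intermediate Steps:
F(s) = s/2 - 1/(2*s) (F(s) = -(1/s - s)/2 = s/2 - 1/(2*s))
√(F(7*(-1 - 6)) - 19591/(-17445)) = √((-1 + (7*(-1 - 6))²)/(2*((7*(-1 - 6)))) - 19591/(-17445)) = √((-1 + (7*(-7))²)/(2*((7*(-7)))) - 19591*(-1/17445)) = √((½)*(-1 + (-49)²)/(-49) + 19591/17445) = √((½)*(-1/49)*(-1 + 2401) + 19591/17445) = √((½)*(-1/49)*2400 + 19591/17445) = √(-1200/49 + 19591/17445) = √(-19974041/854805) = I*√348447145245/122115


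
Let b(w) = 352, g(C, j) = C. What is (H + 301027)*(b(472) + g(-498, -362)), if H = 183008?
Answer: -70669110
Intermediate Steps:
(H + 301027)*(b(472) + g(-498, -362)) = (183008 + 301027)*(352 - 498) = 484035*(-146) = -70669110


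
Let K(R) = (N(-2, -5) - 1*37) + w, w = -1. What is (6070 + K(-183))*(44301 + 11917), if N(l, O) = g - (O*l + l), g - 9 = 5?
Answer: 339444284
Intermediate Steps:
g = 14 (g = 9 + 5 = 14)
N(l, O) = 14 - l - O*l (N(l, O) = 14 - (O*l + l) = 14 - (l + O*l) = 14 + (-l - O*l) = 14 - l - O*l)
K(R) = -32 (K(R) = ((14 - 1*(-2) - 1*(-5)*(-2)) - 1*37) - 1 = ((14 + 2 - 10) - 37) - 1 = (6 - 37) - 1 = -31 - 1 = -32)
(6070 + K(-183))*(44301 + 11917) = (6070 - 32)*(44301 + 11917) = 6038*56218 = 339444284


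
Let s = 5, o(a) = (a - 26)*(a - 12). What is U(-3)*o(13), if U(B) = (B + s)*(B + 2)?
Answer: 26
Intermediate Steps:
o(a) = (-26 + a)*(-12 + a)
U(B) = (2 + B)*(5 + B) (U(B) = (B + 5)*(B + 2) = (5 + B)*(2 + B) = (2 + B)*(5 + B))
U(-3)*o(13) = (10 + (-3)**2 + 7*(-3))*(312 + 13**2 - 38*13) = (10 + 9 - 21)*(312 + 169 - 494) = -2*(-13) = 26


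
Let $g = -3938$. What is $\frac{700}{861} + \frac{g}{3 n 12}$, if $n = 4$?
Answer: $- \frac{78329}{2952} \approx -26.534$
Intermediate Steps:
$\frac{700}{861} + \frac{g}{3 n 12} = \frac{700}{861} - \frac{3938}{3 \cdot 4 \cdot 12} = 700 \cdot \frac{1}{861} - \frac{3938}{12 \cdot 12} = \frac{100}{123} - \frac{3938}{144} = \frac{100}{123} - \frac{1969}{72} = - \frac{78329}{2952}$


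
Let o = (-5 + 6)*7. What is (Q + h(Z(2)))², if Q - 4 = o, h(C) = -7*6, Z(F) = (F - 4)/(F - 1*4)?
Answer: 961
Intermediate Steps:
Z(F) = 1 (Z(F) = (-4 + F)/(F - 4) = (-4 + F)/(-4 + F) = 1)
h(C) = -42
o = 7 (o = 1*7 = 7)
Q = 11 (Q = 4 + 7 = 11)
(Q + h(Z(2)))² = (11 - 42)² = (-31)² = 961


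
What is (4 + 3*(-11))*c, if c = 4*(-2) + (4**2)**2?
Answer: -7192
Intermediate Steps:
c = 248 (c = -8 + 16**2 = -8 + 256 = 248)
(4 + 3*(-11))*c = (4 + 3*(-11))*248 = (4 - 33)*248 = -29*248 = -7192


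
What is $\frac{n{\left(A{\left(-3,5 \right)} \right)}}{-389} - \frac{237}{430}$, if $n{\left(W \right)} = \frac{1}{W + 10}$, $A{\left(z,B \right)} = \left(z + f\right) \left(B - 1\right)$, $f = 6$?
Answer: $- \frac{507169}{919985} \approx -0.55128$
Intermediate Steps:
$A{\left(z,B \right)} = \left(-1 + B\right) \left(6 + z\right)$ ($A{\left(z,B \right)} = \left(z + 6\right) \left(B - 1\right) = \left(6 + z\right) \left(-1 + B\right) = \left(-1 + B\right) \left(6 + z\right)$)
$n{\left(W \right)} = \frac{1}{10 + W}$
$\frac{n{\left(A{\left(-3,5 \right)} \right)}}{-389} - \frac{237}{430} = \frac{1}{\left(10 + \left(-6 - -3 + 6 \cdot 5 + 5 \left(-3\right)\right)\right) \left(-389\right)} - \frac{237}{430} = \frac{1}{10 + \left(-6 + 3 + 30 - 15\right)} \left(- \frac{1}{389}\right) - \frac{237}{430} = \frac{1}{10 + 12} \left(- \frac{1}{389}\right) - \frac{237}{430} = \frac{1}{22} \left(- \frac{1}{389}\right) - \frac{237}{430} = - \frac{1}{8558} - \frac{237}{430} = - \frac{507169}{919985}$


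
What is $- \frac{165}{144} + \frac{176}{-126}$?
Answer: $- \frac{2563}{1008} \approx -2.5427$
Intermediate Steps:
$- \frac{165}{144} + \frac{176}{-126} = \left(-165\right) \frac{1}{144} + 176 \left(- \frac{1}{126}\right) = - \frac{55}{48} - \frac{88}{63} = - \frac{2563}{1008}$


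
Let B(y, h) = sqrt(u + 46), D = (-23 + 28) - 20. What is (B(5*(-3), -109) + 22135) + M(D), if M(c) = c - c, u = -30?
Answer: 22139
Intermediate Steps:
D = -15 (D = 5 - 20 = -15)
B(y, h) = 4 (B(y, h) = sqrt(-30 + 46) = sqrt(16) = 4)
M(c) = 0
(B(5*(-3), -109) + 22135) + M(D) = (4 + 22135) + 0 = 22139 + 0 = 22139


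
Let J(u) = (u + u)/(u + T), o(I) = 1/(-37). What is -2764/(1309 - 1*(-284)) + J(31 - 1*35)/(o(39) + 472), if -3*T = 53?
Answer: -1045329332/602735445 ≈ -1.7343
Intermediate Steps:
T = -53/3 (T = -⅓*53 = -53/3 ≈ -17.667)
o(I) = -1/37
J(u) = 2*u/(-53/3 + u) (J(u) = (u + u)/(u - 53/3) = (2*u)/(-53/3 + u) = 2*u/(-53/3 + u))
-2764/(1309 - 1*(-284)) + J(31 - 1*35)/(o(39) + 472) = -2764/(1309 - 1*(-284)) + (6*(31 - 1*35)/(-53 + 3*(31 - 1*35)))/(-1/37 + 472) = -2764/(1309 + 284) + (6*(31 - 35)/(-53 + 3*(31 - 35)))/(17463/37) = -2764/1593 + (6*(-4)/(-53 + 3*(-4)))*(37/17463) = -2764*1/1593 + (6*(-4)/(-53 - 12))*(37/17463) = -2764/1593 + (6*(-4)/(-65))*(37/17463) = -2764/1593 + (6*(-4)*(-1/65))*(37/17463) = -2764/1593 + (24/65)*(37/17463) = -2764/1593 + 296/378365 = -1045329332/602735445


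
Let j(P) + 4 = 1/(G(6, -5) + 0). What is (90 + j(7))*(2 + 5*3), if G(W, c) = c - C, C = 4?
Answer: 13141/9 ≈ 1460.1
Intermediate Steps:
G(W, c) = -4 + c (G(W, c) = c - 1*4 = c - 4 = -4 + c)
j(P) = -37/9 (j(P) = -4 + 1/((-4 - 5) + 0) = -4 + 1/(-9 + 0) = -4 + 1/(-9) = -4 - ⅑ = -37/9)
(90 + j(7))*(2 + 5*3) = (90 - 37/9)*(2 + 5*3) = 773*(2 + 15)/9 = (773/9)*17 = 13141/9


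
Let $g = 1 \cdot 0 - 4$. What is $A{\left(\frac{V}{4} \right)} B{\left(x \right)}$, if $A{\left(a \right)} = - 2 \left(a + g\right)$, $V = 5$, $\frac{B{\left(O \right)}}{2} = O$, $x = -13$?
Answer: $-143$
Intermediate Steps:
$B{\left(O \right)} = 2 O$
$g = -4$ ($g = 0 - 4 = -4$)
$A{\left(a \right)} = 8 - 2 a$ ($A{\left(a \right)} = - 2 \left(a - 4\right) = - 2 \left(-4 + a\right) = 8 - 2 a$)
$A{\left(\frac{V}{4} \right)} B{\left(x \right)} = \left(8 - 2 \cdot \frac{5}{4}\right) 2 \left(-13\right) = \left(8 - 2 \cdot 5 \cdot \frac{1}{4}\right) \left(-26\right) = \left(8 - \frac{5}{2}\right) \left(-26\right) = \frac{11}{2} \left(-26\right) = -143$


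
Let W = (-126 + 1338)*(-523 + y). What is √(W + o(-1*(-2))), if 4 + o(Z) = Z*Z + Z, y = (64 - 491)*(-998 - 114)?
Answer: √574852814 ≈ 23976.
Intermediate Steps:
y = 474824 (y = -427*(-1112) = 474824)
o(Z) = -4 + Z + Z² (o(Z) = -4 + (Z*Z + Z) = -4 + (Z² + Z) = -4 + (Z + Z²) = -4 + Z + Z²)
W = 574852812 (W = (-126 + 1338)*(-523 + 474824) = 1212*474301 = 574852812)
√(W + o(-1*(-2))) = √(574852812 + (-4 - 1*(-2) + (-1*(-2))²)) = √(574852812 + (-4 + 2 + 2²)) = √(574852812 + (-4 + 2 + 4)) = √(574852812 + 2) = √574852814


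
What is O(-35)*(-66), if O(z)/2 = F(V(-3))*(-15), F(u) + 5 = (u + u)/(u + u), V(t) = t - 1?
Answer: -7920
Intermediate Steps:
V(t) = -1 + t
F(u) = -4 (F(u) = -5 + (u + u)/(u + u) = -5 + (2*u)/((2*u)) = -5 + (2*u)*(1/(2*u)) = -5 + 1 = -4)
O(z) = 120 (O(z) = 2*(-4*(-15)) = 2*60 = 120)
O(-35)*(-66) = 120*(-66) = -7920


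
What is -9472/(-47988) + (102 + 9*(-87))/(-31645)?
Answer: 83105317/379645065 ≈ 0.21890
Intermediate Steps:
-9472/(-47988) + (102 + 9*(-87))/(-31645) = -9472*(-1/47988) + (102 - 783)*(-1/31645) = 2368/11997 - 681*(-1/31645) = 2368/11997 + 681/31645 = 83105317/379645065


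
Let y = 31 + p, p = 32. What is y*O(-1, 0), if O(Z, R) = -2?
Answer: -126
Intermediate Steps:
y = 63 (y = 31 + 32 = 63)
y*O(-1, 0) = 63*(-2) = -126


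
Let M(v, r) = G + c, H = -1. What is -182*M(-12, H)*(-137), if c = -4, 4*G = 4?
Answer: -74802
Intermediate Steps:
G = 1 (G = (¼)*4 = 1)
M(v, r) = -3 (M(v, r) = 1 - 4 = -3)
-182*M(-12, H)*(-137) = -182*(-3)*(-137) = 546*(-137) = -74802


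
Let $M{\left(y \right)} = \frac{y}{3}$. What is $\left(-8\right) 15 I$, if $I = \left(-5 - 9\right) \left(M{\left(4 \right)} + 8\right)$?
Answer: $15680$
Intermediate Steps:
$M{\left(y \right)} = \frac{y}{3}$ ($M{\left(y \right)} = y \frac{1}{3} = \frac{y}{3}$)
$I = - \frac{392}{3}$ ($I = \left(-5 - 9\right) \left(\frac{1}{3} \cdot 4 + 8\right) = - 14 \left(\frac{4}{3} + 8\right) = \left(-14\right) \frac{28}{3} = - \frac{392}{3} \approx -130.67$)
$\left(-8\right) 15 I = \left(-8\right) 15 \left(- \frac{392}{3}\right) = \left(-120\right) \left(- \frac{392}{3}\right) = 15680$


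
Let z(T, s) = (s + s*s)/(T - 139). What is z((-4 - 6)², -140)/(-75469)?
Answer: 19460/2943291 ≈ 0.0066116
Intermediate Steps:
z(T, s) = (s + s²)/(-139 + T)
z((-4 - 6)², -140)/(-75469) = -140*(1 - 140)/(-139 + (-4 - 6)²)/(-75469) = -140*(-139)/(-139 + (-10)²)*(-1/75469) = -140*(-139)/(-139 + 100)*(-1/75469) = -140*(-139)/(-39)*(-1/75469) = -140*(-1/39)*(-139)*(-1/75469) = -19460/39*(-1/75469) = 19460/2943291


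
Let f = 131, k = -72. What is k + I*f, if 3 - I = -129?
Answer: 17220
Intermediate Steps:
I = 132 (I = 3 - 1*(-129) = 3 + 129 = 132)
k + I*f = -72 + 132*131 = -72 + 17292 = 17220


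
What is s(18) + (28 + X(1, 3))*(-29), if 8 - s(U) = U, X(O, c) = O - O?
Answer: -822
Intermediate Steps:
X(O, c) = 0
s(U) = 8 - U
s(18) + (28 + X(1, 3))*(-29) = (8 - 1*18) + (28 + 0)*(-29) = (8 - 18) + 28*(-29) = -10 - 812 = -822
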